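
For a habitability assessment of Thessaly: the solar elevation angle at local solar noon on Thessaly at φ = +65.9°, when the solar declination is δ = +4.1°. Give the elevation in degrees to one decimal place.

At local noon the hour angle is zero, so the zenith angle equals |φ − δ| = |+65.9° − (+4.100°)| = 61.800°.
Elevation = 90° − 61.800° = 28.2°.

28.2°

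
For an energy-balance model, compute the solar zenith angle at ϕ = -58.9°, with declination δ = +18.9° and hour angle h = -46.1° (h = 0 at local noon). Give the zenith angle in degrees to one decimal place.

cos θ_z = sin ϕ sin δ + cos ϕ cos δ cos h = -0.277360 + 0.338855 = 0.061495.
θ_z = arccos(0.061495) = 86.5°.

θ_z = 86.5°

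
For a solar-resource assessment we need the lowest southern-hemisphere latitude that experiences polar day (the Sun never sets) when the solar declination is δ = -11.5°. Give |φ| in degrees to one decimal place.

Polar day requires cos H₀ = −tan φ tan δ ≤ −1, i.e. tan φ tan δ ≥ 1.
The boundary is |tan φ| · |tan δ| = 1, so |φ| = 90° − |δ| = 90° − 11.5° = 78.5° in the southern hemisphere.

|φ| = 78.5°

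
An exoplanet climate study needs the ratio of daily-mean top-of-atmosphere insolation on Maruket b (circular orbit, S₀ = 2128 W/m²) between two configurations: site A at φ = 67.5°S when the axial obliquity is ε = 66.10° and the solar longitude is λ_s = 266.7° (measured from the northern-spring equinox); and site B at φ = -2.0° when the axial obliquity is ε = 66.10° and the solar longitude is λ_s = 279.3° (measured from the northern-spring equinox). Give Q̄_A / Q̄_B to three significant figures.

Q̄_A / Q̄_B ≈ 5.50

— Configuration A (φ=-67.5°):
Solar declination: sin δ = sin ε · sin λ_s = sin 66.10° × sin 266.7° = -0.91274, so δ = -65.887°.
cos H₀ = −tan(-67.5°) tan(-65.887°) = -5.3936 ≤ −1 ⇒ polar day, H₀ = π.
Bracket: H₀ sin φ sin δ + cos φ cos δ sin H₀ = 3.1416×-0.92388×-0.91274 + 0.38268×0.40855×0.00000 = 2.649193 + 0.000000 = 2.649193.
Q̄ = (S₀/π) × [bracket] = (2128/π) × 2.649193 = 1794.5 W/m².
— Configuration B (φ=-2.0°):
Solar declination: sin δ = sin ε · sin λ_s = sin 66.10° × sin 279.3° = -0.90224, so δ = -64.454°.
cos H₀ = −tan(-2.0°) tan(-64.454°) = -0.0731, H₀ = 1.6439 rad.
Bracket: H₀ sin φ sin δ + cos φ cos δ sin H₀ = 1.6439×-0.03490×-0.90224 + 0.99939×0.43124×0.99733 = 0.051763 + 0.429826 = 0.481589.
Q̄ = (S₀/π) × [bracket] = (2128/π) × 0.481589 = 326.21 W/m².
Ratio Q̄_A / Q̄_B = 1794.5 / 326.21 = 5.501.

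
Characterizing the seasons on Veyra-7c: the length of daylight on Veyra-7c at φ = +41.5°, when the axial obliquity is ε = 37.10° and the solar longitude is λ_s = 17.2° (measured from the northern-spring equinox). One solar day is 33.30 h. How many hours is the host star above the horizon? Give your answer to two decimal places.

18.36 h

Solar declination: sin δ = sin ε · sin λ_s = sin 37.10° × sin 17.2° = 0.17837, so δ = +10.275°.
cos H₀ = −tan φ · tan δ = −tan(+41.5°) × tan(+10.275°) = -0.1604, so H₀ = 1.7319 rad = 99.23°.
Daylight = 2H₀/(2π) × 33.30 h = (1.7319/π) × 33.30 = 18.36 h.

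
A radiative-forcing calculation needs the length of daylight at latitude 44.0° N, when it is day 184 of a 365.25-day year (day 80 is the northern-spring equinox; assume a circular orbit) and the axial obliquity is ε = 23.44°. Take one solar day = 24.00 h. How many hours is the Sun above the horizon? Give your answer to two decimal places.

15.20 h

Solar longitude: λ_s = 360° × (184 − 80)/365.25 = 102.505°.
sin δ = sin 23.44° × sin 102.505° = 0.38835, so δ = +22.852°.
cos H₀ = −tan φ · tan δ = −tan(+44.0°) × tan(+22.852°) = -0.4070, so H₀ = 1.9899 rad = 114.01°.
Daylight = 2H₀/(2π) × 24.00 h = (1.9899/π) × 24.00 = 15.20 h.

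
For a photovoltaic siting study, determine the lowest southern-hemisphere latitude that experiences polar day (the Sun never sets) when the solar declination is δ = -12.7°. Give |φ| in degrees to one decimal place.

|φ| = 77.3°

Polar day requires cos H₀ = −tan φ tan δ ≤ −1, i.e. tan φ tan δ ≥ 1.
The boundary is |tan φ| · |tan δ| = 1, so |φ| = 90° − |δ| = 90° − 12.7° = 77.3° in the southern hemisphere.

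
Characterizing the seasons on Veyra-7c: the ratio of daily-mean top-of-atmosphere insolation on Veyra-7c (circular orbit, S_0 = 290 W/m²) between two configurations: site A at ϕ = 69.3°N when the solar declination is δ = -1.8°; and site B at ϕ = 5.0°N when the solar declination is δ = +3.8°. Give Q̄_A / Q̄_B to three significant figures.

Q̄_A / Q̄_B ≈ 0.307

— Configuration A (ϕ=+69.3°):
cos h₀ = −tan(+69.3°) tan(-1.800°) = 0.0832, h₀ = 1.4875 rad.
Bracket: h₀ sin ϕ sin δ + cos ϕ cos δ sin h₀ = 1.4875×0.93544×-0.03141 + 0.35347×0.99951×0.99654 = -0.043706 + 0.352074 = 0.308368.
Q̄ = (S_0/π) × [bracket] = (290/π) × 0.308368 = 28.465 W/m².
— Configuration B (ϕ=+5.0°):
cos h₀ = −tan(+5.0°) tan(+3.800°) = -0.0058, h₀ = 1.5766 rad.
Bracket: h₀ sin ϕ sin δ + cos ϕ cos δ sin h₀ = 1.5766×0.08716×0.06627 + 0.99619×0.99780×0.99998 = 0.009107 + 0.993979 = 1.003086.
Q̄ = (S_0/π) × [bracket] = (290/π) × 1.003086 = 92.595 W/m².
Ratio Q̄_A / Q̄_B = 28.465 / 92.595 = 0.3074.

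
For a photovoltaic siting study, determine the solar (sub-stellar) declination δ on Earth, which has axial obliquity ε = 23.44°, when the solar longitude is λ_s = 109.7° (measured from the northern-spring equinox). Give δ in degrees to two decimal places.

δ = +21.99°

sin δ = sin ε · sin λ_s = sin 23.44° × sin 109.7° = 0.374506.
δ = arcsin(0.374506) = +21.99°.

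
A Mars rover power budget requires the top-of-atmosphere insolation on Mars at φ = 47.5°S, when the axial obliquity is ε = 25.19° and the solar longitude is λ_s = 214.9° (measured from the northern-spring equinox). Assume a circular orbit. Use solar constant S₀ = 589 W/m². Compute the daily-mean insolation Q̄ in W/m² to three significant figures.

Solar declination: sin δ = sin ε · sin λ_s = sin 25.19° × sin 214.9° = -0.24352, so δ = -14.094°.
cos H₀ = −tan(-47.5°) tan(-14.094°) = -0.2740, H₀ = 1.8483 rad.
Bracket: H₀ sin φ sin δ + cos φ cos δ sin H₀ = 1.8483×-0.73728×-0.24352 + 0.67559×0.96990×0.96173 = 0.331848 + 0.630178 = 0.962026.
Q̄ = (S₀/π) × [bracket] = (589/π) × 0.962026 = 180.4 W/m².

Q̄ ≈ 180 W/m²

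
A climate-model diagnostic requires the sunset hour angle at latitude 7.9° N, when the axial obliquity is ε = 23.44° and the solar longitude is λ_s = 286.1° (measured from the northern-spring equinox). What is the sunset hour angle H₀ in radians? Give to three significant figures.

Solar declination: sin δ = sin ε · sin λ_s = sin 23.44° × sin 286.1° = -0.38219, so δ = -22.469°.
cos H₀ = −tan φ · tan δ = −tan(+7.9°) × tan(-22.469°) = 0.0574, so H₀ = 1.5134 rad = 86.71°.

H₀ = 1.51 rad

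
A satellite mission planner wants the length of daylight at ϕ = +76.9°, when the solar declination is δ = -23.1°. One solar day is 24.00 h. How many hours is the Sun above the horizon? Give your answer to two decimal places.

0.00 h

cos h₀ = −tan ϕ · tan δ = 1.8329 ≥ 1, so the Sun never rises (polar night) and h₀ = 0.
Daylight = 2h₀/(2π) × 24.00 h = (0.0000/π) × 24.00 = 0.00 h.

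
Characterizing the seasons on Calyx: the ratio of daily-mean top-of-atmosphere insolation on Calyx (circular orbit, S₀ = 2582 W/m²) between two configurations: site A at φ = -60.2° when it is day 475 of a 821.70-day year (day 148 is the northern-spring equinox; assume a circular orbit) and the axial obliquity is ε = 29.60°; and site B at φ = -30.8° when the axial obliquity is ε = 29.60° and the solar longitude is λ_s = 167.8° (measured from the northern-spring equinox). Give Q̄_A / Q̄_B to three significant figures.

Q̄_A / Q̄_B ≈ 0.185

— Configuration A (φ=-60.2°):
Solar longitude: λ_s = 360° × (475 − 148)/821.70 = 143.264°.
sin δ = sin 29.60° × sin 143.264° = 0.29544, so δ = +17.184°.
cos H₀ = −tan(-60.2°) tan(+17.184°) = 0.5400, H₀ = 1.0004 rad.
Bracket: H₀ sin φ sin δ + cos φ cos δ sin H₀ = 1.0004×-0.86777×0.29544 + 0.49697×0.95536×0.84168 = -0.256477 + 0.399617 = 0.143140.
Q̄ = (S₀/π) × [bracket] = (2582/π) × 0.143140 = 117.64 W/m².
— Configuration B (φ=-30.8°):
Solar declination: sin δ = sin ε · sin λ_s = sin 29.60° × sin 167.8° = 0.10438, so δ = +5.992°.
cos H₀ = −tan(-30.8°) tan(+5.992°) = 0.0626, H₀ = 1.5082 rad.
Bracket: H₀ sin φ sin δ + cos φ cos δ sin H₀ = 1.5082×-0.51204×0.10438 + 0.85896×0.99454×0.99804 = -0.080608 + 0.852596 = 0.771988.
Q̄ = (S₀/π) × [bracket] = (2582/π) × 0.771988 = 634.48 W/m².
Ratio Q̄_A / Q̄_B = 117.64 / 634.48 = 0.1854.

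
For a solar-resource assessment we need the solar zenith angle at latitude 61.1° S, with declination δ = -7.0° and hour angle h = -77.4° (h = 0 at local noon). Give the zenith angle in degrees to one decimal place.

θ_z = 77.8°

cos θ_z = sin φ sin δ + cos φ cos δ cos h = 0.106692 + 0.104639 = 0.211331.
θ_z = arccos(0.211331) = 77.8°.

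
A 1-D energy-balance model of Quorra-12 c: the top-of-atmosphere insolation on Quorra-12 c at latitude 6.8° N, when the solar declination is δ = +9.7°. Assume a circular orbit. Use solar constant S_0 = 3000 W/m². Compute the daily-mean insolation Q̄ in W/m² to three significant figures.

Q̄ ≈ 965 W/m²

cos h₀ = −tan(+6.8°) tan(+9.700°) = -0.0204, h₀ = 1.5912 rad.
Bracket: h₀ sin ϕ sin δ + cos ϕ cos δ sin h₀ = 1.5912×0.11840×0.16849 + 0.99297×0.98570×0.99979 = 0.031743 + 0.978565 = 1.010308.
Q̄ = (S_0/π) × [bracket] = (3000/π) × 1.010308 = 964.8 W/m².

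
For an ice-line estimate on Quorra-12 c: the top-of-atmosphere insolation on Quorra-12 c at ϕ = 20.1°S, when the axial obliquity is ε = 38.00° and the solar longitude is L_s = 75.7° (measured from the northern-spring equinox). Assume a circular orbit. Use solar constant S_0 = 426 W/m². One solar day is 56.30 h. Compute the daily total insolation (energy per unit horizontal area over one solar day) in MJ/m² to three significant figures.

Solar declination: sin δ = sin ε · sin L_s = sin 38.00° × sin 75.7° = 0.59659, so δ = +36.626°.
cos h₀ = −tan(-20.1°) tan(+36.626°) = 0.2720, h₀ = 1.2953 rad.
Bracket: h₀ sin ϕ sin δ + cos ϕ cos δ sin h₀ = 1.2953×-0.34366×0.59659 + 0.93909×0.80255×0.96229 = -0.265568 + 0.725246 = 0.459678.
Q̄ = (S_0/π) × [bracket] = (426/π) × 0.459678 = 62.332 W/m².
Daily total = Q̄ × 56.30 h × 3600 s/h = 62.332 × 56.30 × 3600 / 10⁶ = 12.63 MJ/m².

12.6 MJ/m²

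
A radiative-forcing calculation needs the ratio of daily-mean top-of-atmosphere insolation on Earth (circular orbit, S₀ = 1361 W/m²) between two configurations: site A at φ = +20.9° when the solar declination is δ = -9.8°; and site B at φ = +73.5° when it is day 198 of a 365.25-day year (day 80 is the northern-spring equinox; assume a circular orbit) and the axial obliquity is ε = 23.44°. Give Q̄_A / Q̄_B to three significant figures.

Q̄_A / Q̄_B ≈ 0.770

— Configuration A (φ=+20.9°):
cos H₀ = −tan(+20.9°) tan(-9.800°) = 0.0660, H₀ = 1.5048 rad.
Bracket: H₀ sin φ sin δ + cos φ cos δ sin H₀ = 1.5048×0.35674×-0.17021 + 0.93420×0.98541×0.99782 = -0.091373 + 0.918563 = 0.827190.
Q̄ = (S₀/π) × [bracket] = (1361/π) × 0.827190 = 358.36 W/m².
— Configuration B (φ=+73.5°):
Solar longitude: λ_s = 360° × (198 − 80)/365.25 = 116.304°.
sin δ = sin 23.44° × sin 116.304° = 0.35660, so δ = +20.892°.
cos H₀ = −tan(+73.5°) tan(+20.892°) = -1.2886 ≤ −1 ⇒ polar day, H₀ = π.
Bracket: H₀ sin φ sin δ + cos φ cos δ sin H₀ = 3.1416×0.95882×0.35660 + 0.28402×0.93426×0.00000 = 1.074161 + 0.000000 = 1.074161.
Q̄ = (S₀/π) × [bracket] = (1361/π) × 1.074161 = 465.35 W/m².
Ratio Q̄_A / Q̄_B = 358.36 / 465.35 = 0.7701.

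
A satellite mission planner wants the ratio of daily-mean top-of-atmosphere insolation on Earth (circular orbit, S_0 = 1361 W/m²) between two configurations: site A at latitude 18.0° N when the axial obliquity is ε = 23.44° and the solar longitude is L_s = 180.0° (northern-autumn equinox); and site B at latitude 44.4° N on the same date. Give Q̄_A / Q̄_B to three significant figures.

— Configuration A (ϕ=+18.0°):
Solar declination: sin δ = sin ε · sin L_s = sin 23.44° × sin 180.0° = 0.00000, so δ = +0.000°.
cos h₀ = −tan(+18.0°) tan(+0.000°) = -0.0000, h₀ = 1.5708 rad.
Bracket: h₀ sin ϕ sin δ + cos ϕ cos δ sin h₀ = 1.5708×0.30902×0.00000 + 0.95106×1.00000×1.00000 = 0.000000 + 0.951060 = 0.951060.
Q̄ = (S_0/π) × [bracket] = (1361/π) × 0.951060 = 412.02 W/m².
— Configuration B (ϕ=+44.4°):
cos h₀ = −tan(+44.4°) tan(+0.000°) = -0.0000, h₀ = 1.5708 rad.
Bracket: h₀ sin ϕ sin δ + cos ϕ cos δ sin h₀ = 1.5708×0.69966×0.00000 + 0.71447×1.00000×1.00000 = 0.000000 + 0.714470 = 0.714470.
Q̄ = (S_0/π) × [bracket] = (1361/π) × 0.714470 = 309.52 W/m².
Ratio Q̄_A / Q̄_B = 412.02 / 309.52 = 1.331.

Q̄_A / Q̄_B ≈ 1.33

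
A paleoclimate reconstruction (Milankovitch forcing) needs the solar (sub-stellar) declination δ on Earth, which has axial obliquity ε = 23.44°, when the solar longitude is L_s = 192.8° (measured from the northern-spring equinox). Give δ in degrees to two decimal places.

δ = -5.06°

sin δ = sin ε · sin L_s = sin 23.44° × sin 192.8° = -0.088129.
δ = arcsin(-0.088129) = -5.06°.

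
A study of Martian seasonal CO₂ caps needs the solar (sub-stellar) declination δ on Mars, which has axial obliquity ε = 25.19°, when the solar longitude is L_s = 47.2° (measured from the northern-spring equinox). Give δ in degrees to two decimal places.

δ = +18.20°

sin δ = sin ε · sin L_s = sin 25.19° × sin 47.2° = 0.312291.
δ = arcsin(0.312291) = +18.20°.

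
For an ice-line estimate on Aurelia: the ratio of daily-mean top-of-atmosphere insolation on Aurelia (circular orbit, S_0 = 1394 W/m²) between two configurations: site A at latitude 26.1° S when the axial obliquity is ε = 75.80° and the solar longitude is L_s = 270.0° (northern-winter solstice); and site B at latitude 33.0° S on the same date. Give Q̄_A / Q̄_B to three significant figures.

Q̄_A / Q̄_B ≈ 0.808

— Configuration A (ϕ=-26.1°):
Solar declination: sin δ = sin ε · sin L_s = sin 75.80° × sin 270.0° = -0.96945, so δ = -75.800°.
cos h₀ = −tan(-26.1°) tan(-75.800°) = -1.9360 ≤ −1 ⇒ polar day, h₀ = π.
Bracket: h₀ sin ϕ sin δ + cos ϕ cos δ sin h₀ = 3.1416×-0.43994×-0.96945 + 0.89803×0.24531×0.00000 = 1.339892 + 0.000000 = 1.339892.
Q̄ = (S_0/π) × [bracket] = (1394/π) × 1.339892 = 594.54 W/m².
— Configuration B (ϕ=-33.0°):
cos h₀ = −tan(-33.0°) tan(-75.800°) = -2.5664 ≤ −1 ⇒ polar day, h₀ = π.
Bracket: h₀ sin ϕ sin δ + cos ϕ cos δ sin h₀ = 3.1416×-0.54464×-0.96945 + 0.83867×0.24531×0.00000 = 1.658769 + 0.000000 = 1.658769.
Q̄ = (S_0/π) × [bracket] = (1394/π) × 1.658769 = 736.04 W/m².
Ratio Q̄_A / Q̄_B = 594.54 / 736.04 = 0.8078.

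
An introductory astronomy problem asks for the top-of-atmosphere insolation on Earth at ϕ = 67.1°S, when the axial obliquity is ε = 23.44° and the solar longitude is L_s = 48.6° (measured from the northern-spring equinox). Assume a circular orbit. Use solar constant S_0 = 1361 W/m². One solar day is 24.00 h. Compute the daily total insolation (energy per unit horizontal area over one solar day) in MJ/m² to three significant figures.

Solar declination: sin δ = sin ε · sin L_s = sin 23.44° × sin 48.6° = 0.29839, so δ = +17.361°.
cos h₀ = −tan(-67.1°) tan(+17.361°) = 0.7401, h₀ = 0.7376 rad.
Bracket: h₀ sin ϕ sin δ + cos ϕ cos δ sin h₀ = 0.7376×-0.92119×0.29839 + 0.38912×0.95445×0.67251 = -0.202747 + 0.249767 = 0.047020.
Q̄ = (S_0/π) × [bracket] = (1361/π) × 0.047020 = 20.370 W/m².
Daily total = Q̄ × 24.00 h × 3600 s/h = 20.370 × 24.00 × 3600 / 10⁶ = 1.760 MJ/m².

1.76 MJ/m²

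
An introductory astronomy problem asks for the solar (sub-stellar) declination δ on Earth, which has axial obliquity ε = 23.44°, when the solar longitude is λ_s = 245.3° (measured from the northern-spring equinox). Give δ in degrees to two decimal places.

δ = -21.19°

sin δ = sin ε · sin λ_s = sin 23.44° × sin 245.3° = -0.361394.
δ = arcsin(-0.361394) = -21.19°.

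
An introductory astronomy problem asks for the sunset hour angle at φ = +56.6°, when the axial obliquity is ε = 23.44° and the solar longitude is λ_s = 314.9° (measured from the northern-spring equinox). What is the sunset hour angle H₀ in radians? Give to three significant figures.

H₀ = 1.11 rad

Solar declination: sin δ = sin ε · sin λ_s = sin 23.44° × sin 314.9° = -0.28177, so δ = -16.366°.
cos H₀ = −tan φ · tan δ = −tan(+56.6°) × tan(-16.366°) = 0.4454, so H₀ = 1.1092 rad = 63.55°.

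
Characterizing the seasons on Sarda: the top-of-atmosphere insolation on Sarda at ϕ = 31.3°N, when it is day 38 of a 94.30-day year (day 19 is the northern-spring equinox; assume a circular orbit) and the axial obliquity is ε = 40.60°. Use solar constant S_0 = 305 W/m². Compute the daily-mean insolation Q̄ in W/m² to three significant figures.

Solar longitude: L_s = 360° × (38 − 19)/94.30 = 72.534°.
sin δ = sin 40.60° × sin 72.534° = 0.62077, so δ = +38.373°.
cos h₀ = −tan(+31.3°) tan(+38.373°) = -0.4814, h₀ = 2.0731 rad.
Bracket: h₀ sin ϕ sin δ + cos ϕ cos δ sin h₀ = 2.0731×0.51952×0.62077 + 0.85446×0.78399×0.87649 = 0.668580 + 0.587150 = 1.255730.
Q̄ = (S_0/π) × [bracket] = (305/π) × 1.255730 = 121.9 W/m².

Q̄ ≈ 122 W/m²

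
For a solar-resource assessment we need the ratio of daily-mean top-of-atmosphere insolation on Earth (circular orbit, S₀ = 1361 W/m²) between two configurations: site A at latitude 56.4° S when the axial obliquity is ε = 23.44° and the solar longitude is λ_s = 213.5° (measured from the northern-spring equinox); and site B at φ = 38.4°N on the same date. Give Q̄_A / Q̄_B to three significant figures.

Q̄_A / Q̄_B ≈ 1.53

— Configuration A (φ=-56.4°):
Solar declination: sin δ = sin ε · sin λ_s = sin 23.44° × sin 213.5° = -0.21955, so δ = -12.683°.
cos H₀ = −tan(-56.4°) tan(-12.683°) = -0.3387, H₀ = 1.9164 rad.
Bracket: H₀ sin φ sin δ + cos φ cos δ sin H₀ = 1.9164×-0.83292×-0.21955 + 0.55339×0.97560×0.94089 = 0.350447 + 0.507975 = 0.858422.
Q̄ = (S₀/π) × [bracket] = (1361/π) × 0.858422 = 371.89 W/m².
— Configuration B (φ=+38.4°):
cos H₀ = −tan(+38.4°) tan(-12.683°) = 0.1784, H₀ = 1.3915 rad.
Bracket: H₀ sin φ sin δ + cos φ cos δ sin H₀ = 1.3915×0.62115×-0.21955 + 0.78369×0.97560×0.98396 = -0.189764 + 0.752304 = 0.562540.
Q̄ = (S₀/π) × [bracket] = (1361/π) × 0.562540 = 243.70 W/m².
Ratio Q̄_A / Q̄_B = 371.89 / 243.70 = 1.526.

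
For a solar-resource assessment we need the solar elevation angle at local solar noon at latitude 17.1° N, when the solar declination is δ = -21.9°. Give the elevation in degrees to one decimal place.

51.0°

At local noon the hour angle is zero, so the zenith angle equals |ϕ − δ| = |+17.1° − (-21.900°)| = 39.000°.
Elevation = 90° − 39.000° = 51.0°.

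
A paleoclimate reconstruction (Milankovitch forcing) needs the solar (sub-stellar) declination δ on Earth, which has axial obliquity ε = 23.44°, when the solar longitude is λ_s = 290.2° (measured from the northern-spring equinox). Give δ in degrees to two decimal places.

sin δ = sin ε · sin λ_s = sin 23.44° × sin 290.2° = -0.373322.
δ = arcsin(-0.373322) = -21.92°.

δ = -21.92°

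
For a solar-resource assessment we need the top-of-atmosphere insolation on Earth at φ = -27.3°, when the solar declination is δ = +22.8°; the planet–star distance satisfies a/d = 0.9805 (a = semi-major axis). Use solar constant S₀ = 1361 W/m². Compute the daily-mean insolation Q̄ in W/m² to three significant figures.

cos H₀ = −tan(-27.3°) tan(+22.800°) = 0.2170, H₀ = 1.3521 rad.
Bracket: H₀ sin φ sin δ + cos φ cos δ sin H₀ = 1.3521×-0.45865×0.38752 + 0.88862×0.92186×0.97618 = -0.240317 + 0.799670 = 0.559353.
Inverse-square distance factor (a/d)² = 0.9805² = 0.961380.
Q̄ = (S₀/π) × 0.961380 × [bracket] = (1361/π) × 0.961380 × 0.559353 = 233.0 W/m².

Q̄ ≈ 233 W/m²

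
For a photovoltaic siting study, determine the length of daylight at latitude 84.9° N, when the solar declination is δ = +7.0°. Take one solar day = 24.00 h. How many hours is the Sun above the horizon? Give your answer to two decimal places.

Sunrise equation: cos h₀ = −tan ϕ · tan δ = -1.3758 ≤ −1, so the Sun never sets (polar day) and h₀ = π.
Daylight = 2h₀/(2π) × 24.00 h = (3.1416/π) × 24.00 = 24.00 h.

24.00 h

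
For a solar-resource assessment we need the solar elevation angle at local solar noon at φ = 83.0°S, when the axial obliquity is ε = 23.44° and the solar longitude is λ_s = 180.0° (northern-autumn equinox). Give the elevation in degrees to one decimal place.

7.0°

Solar declination: sin δ = sin ε · sin λ_s = sin 23.44° × sin 180.0° = 0.00000, so δ = +0.000°.
At local noon the hour angle is zero, so the zenith angle equals |φ − δ| = |-83.0° − (+0.000°)| = 83.000°.
Elevation = 90° − 83.000° = 7.0°.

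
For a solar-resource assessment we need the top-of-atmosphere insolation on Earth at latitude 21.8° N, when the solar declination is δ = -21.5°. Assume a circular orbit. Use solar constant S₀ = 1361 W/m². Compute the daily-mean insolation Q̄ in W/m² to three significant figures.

Q̄ ≈ 286 W/m²

cos H₀ = −tan(+21.8°) tan(-21.500°) = 0.1576, H₀ = 1.4126 rad.
Bracket: H₀ sin φ sin δ + cos φ cos δ sin H₀ = 1.4126×0.37137×-0.36650 + 0.92849×0.93042×0.98751 = -0.192265 + 0.853096 = 0.660831.
Q̄ = (S₀/π) × [bracket] = (1361/π) × 0.660831 = 286.3 W/m².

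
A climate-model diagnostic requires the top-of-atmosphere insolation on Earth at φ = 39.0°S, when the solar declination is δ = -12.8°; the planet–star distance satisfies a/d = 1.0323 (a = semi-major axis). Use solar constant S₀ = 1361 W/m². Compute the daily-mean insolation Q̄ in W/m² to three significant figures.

cos H₀ = −tan(-39.0°) tan(-12.800°) = -0.1840, H₀ = 1.7558 rad.
Bracket: H₀ sin φ sin δ + cos φ cos δ sin H₀ = 1.7558×-0.62932×-0.22155 + 0.77715×0.97515×0.98293 = 0.244804 + 0.744902 = 0.989706.
Inverse-square distance factor (a/d)² = 1.0323² = 1.065643.
Q̄ = (S₀/π) × 1.065643 × [bracket] = (1361/π) × 1.065643 × 0.989706 = 456.9 W/m².

Q̄ ≈ 457 W/m²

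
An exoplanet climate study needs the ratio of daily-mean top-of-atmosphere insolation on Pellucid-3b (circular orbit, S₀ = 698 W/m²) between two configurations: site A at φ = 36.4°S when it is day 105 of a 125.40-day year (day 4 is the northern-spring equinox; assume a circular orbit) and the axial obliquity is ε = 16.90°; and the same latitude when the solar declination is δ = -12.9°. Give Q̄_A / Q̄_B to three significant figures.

Q̄_A / Q̄_B ≈ 1.04

— Configuration A (φ=-36.4°):
Solar longitude: λ_s = 360° × (105 − 4)/125.40 = 289.952°.
sin δ = sin 16.90° × sin 289.952° = -0.27325, so δ = -15.858°.
cos H₀ = −tan(-36.4°) tan(-15.858°) = -0.2094, H₀ = 1.7818 rad.
Bracket: H₀ sin φ sin δ + cos φ cos δ sin H₀ = 1.7818×-0.59342×-0.27325 + 0.80489×0.96194×0.97782 = 0.288922 + 0.757083 = 1.046005.
Q̄ = (S₀/π) × [bracket] = (698/π) × 1.046005 = 232.40 W/m².
— Configuration B (φ=-36.4°):
cos H₀ = −tan(-36.4°) tan(-12.900°) = -0.1689, H₀ = 1.7405 rad.
Bracket: H₀ sin φ sin δ + cos φ cos δ sin H₀ = 1.7405×-0.59342×-0.22325 + 0.80489×0.97476×0.98564 = 0.230583 + 0.773308 = 1.003891.
Q̄ = (S₀/π) × [bracket] = (698/π) × 1.003891 = 223.04 W/m².
Ratio Q̄_A / Q̄_B = 232.40 / 223.04 = 1.042.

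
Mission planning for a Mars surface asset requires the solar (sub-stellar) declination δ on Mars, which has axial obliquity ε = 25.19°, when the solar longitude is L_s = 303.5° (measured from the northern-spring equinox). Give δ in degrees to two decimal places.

sin δ = sin ε · sin L_s = sin 25.19° × sin 303.5° = -0.354920.
δ = arcsin(-0.354920) = -20.79°.

δ = -20.79°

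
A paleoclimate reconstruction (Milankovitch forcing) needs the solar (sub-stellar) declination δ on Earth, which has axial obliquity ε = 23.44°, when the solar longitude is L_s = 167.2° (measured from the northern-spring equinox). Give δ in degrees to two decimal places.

sin δ = sin ε · sin L_s = sin 23.44° × sin 167.2° = 0.088129.
δ = arcsin(0.088129) = +5.06°.

δ = +5.06°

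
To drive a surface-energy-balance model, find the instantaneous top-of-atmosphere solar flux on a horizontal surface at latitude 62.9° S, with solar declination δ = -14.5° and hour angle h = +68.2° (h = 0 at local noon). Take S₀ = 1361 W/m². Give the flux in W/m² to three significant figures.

cos θ_z = sin φ sin δ + cos φ cos δ cos h = 0.222891 + 0.163786 = 0.386677.
Flux = S₀ · cos θ_z = 1361 × 0.386677 = 526.3 W/m².

526 W/m²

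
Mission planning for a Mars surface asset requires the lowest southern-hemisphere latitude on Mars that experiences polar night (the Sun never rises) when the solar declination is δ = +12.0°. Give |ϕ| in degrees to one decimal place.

|ϕ| = 78.0°

Polar night requires cos h₀ = −tan ϕ tan δ ≥ 1, i.e. tan ϕ tan δ ≤ −1.
The boundary is |tan ϕ| · |tan δ| = 1, so |ϕ| = 90° − |δ| = 90° − 12.0° = 78.0° in the southern hemisphere.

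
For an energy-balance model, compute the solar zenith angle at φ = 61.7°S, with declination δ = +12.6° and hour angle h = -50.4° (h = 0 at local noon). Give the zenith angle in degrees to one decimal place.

cos θ_z = sin φ sin δ + cos φ cos δ cos h = -0.192070 + 0.294917 = 0.102847.
θ_z = arccos(0.102847) = 84.1°.

θ_z = 84.1°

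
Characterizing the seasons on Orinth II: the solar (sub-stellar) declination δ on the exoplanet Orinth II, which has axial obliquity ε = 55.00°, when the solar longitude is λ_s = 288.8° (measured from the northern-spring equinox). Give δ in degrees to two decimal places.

sin δ = sin ε · sin λ_s = sin 55.00° × sin 288.8° = -0.775450.
δ = arcsin(-0.775450) = -50.85°.

δ = -50.85°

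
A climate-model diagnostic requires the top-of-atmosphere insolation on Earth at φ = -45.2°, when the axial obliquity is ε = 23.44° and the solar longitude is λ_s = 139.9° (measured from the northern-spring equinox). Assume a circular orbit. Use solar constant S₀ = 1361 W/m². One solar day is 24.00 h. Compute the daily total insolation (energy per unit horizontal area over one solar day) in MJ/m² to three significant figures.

15.7 MJ/m²

Solar declination: sin δ = sin ε · sin λ_s = sin 23.44° × sin 139.9° = 0.25622, so δ = +14.846°.
cos H₀ = −tan(-45.2°) tan(+14.846°) = 0.2669, H₀ = 1.3006 rad.
Bracket: H₀ sin φ sin δ + cos φ cos δ sin H₀ = 1.3006×-0.70957×0.25622 + 0.70463×0.96662×0.96372 = -0.236457 + 0.656399 = 0.419942.
Q̄ = (S₀/π) × [bracket] = (1361/π) × 0.419942 = 181.93 W/m².
Daily total = Q̄ × 24.00 h × 3600 s/h = 181.93 × 24.00 × 3600 / 10⁶ = 15.72 MJ/m².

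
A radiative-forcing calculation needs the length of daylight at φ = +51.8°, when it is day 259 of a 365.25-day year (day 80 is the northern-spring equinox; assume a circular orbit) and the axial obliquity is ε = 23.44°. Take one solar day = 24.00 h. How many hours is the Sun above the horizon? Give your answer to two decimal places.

12.24 h

Solar longitude: λ_s = 360° × (259 − 80)/365.25 = 176.427°.
sin δ = sin 23.44° × sin 176.427° = 0.02479, so δ = +1.420°.
cos H₀ = −tan φ · tan δ = −tan(+51.8°) × tan(+1.420°) = -0.0315, so H₀ = 1.6023 rad = 91.81°.
Daylight = 2H₀/(2π) × 24.00 h = (1.6023/π) × 24.00 = 12.24 h.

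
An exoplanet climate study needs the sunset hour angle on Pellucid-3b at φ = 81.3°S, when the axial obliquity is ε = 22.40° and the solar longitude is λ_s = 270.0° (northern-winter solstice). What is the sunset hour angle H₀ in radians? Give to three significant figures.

Solar declination: sin δ = sin ε · sin λ_s = sin 22.40° × sin 270.0° = -0.38107, so δ = -22.400°.
Sunrise equation: cos H₀ = −tan φ · tan δ = -2.6935 ≤ −1, so the host star never sets (polar day) and H₀ = π.

H₀ = 3.14 rad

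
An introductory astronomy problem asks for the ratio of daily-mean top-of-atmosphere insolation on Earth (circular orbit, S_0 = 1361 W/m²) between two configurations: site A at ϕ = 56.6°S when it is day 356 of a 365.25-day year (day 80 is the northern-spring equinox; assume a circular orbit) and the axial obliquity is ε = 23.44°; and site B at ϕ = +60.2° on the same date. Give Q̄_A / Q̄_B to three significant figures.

— Configuration A (ϕ=-56.6°):
Solar longitude: L_s = 360° × (356 − 80)/365.25 = 272.033°.
sin δ = sin 23.44° × sin 272.033° = -0.39754, so δ = -23.424°.
cos h₀ = −tan(-56.6°) tan(-23.424°) = -0.6570, h₀ = 2.2877 rad.
Bracket: h₀ sin ϕ sin δ + cos ϕ cos δ sin h₀ = 2.2877×-0.83485×-0.39754 + 0.55048×0.91759×0.75385 = 0.759256 + 0.380781 = 1.140037.
Q̄ = (S_0/π) × [bracket] = (1361/π) × 1.140037 = 493.89 W/m².
— Configuration B (ϕ=+60.2°):
cos h₀ = −tan(+60.2°) tan(-23.424°) = 0.7565, h₀ = 0.7129 rad.
Bracket: h₀ sin ϕ sin δ + cos ϕ cos δ sin h₀ = 0.7129×0.86777×-0.39754 + 0.49697×0.91759×0.65401 = -0.245931 + 0.298238 = 0.052307.
Q̄ = (S_0/π) × [bracket] = (1361/π) × 0.052307 = 22.660 W/m².
Ratio Q̄_A / Q̄_B = 493.89 / 22.660 = 21.80.

Q̄_A / Q̄_B ≈ 21.8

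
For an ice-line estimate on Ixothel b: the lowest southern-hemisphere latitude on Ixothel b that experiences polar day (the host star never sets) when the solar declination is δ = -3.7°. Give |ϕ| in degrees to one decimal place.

Polar day requires cos h₀ = −tan ϕ tan δ ≤ −1, i.e. tan ϕ tan δ ≥ 1.
The boundary is |tan ϕ| · |tan δ| = 1, so |ϕ| = 90° − |δ| = 90° − 3.7° = 86.3° in the southern hemisphere.

|ϕ| = 86.3°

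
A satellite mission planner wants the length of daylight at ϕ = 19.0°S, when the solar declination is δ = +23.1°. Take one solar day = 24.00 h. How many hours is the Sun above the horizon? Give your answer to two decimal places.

10.87 h

cos h₀ = −tan ϕ · tan δ = −tan(-19.0°) × tan(+23.100°) = 0.1469, so h₀ = 1.4234 rad = 81.55°.
Daylight = 2h₀/(2π) × 24.00 h = (1.4234/π) × 24.00 = 10.87 h.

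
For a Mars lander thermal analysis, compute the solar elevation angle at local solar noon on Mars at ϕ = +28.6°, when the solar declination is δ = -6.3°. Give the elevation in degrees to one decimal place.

55.1°

At local noon the hour angle is zero, so the zenith angle equals |ϕ − δ| = |+28.6° − (-6.300°)| = 34.900°.
Elevation = 90° − 34.900° = 55.1°.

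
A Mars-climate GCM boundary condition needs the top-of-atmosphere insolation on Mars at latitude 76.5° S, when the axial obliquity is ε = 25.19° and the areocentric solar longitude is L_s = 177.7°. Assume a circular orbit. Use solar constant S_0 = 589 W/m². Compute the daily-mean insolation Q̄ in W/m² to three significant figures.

Q̄ ≈ 39.0 W/m²

sin δ = sin 25.19° × sin 177.7° = 0.01708, so δ = +0.979°.
cos h₀ = −tan(-76.5°) tan(+0.979°) = 0.0712, h₀ = 1.4996 rad.
Bracket: h₀ sin ϕ sin δ + cos ϕ cos δ sin h₀ = 1.4996×-0.97237×0.01708 + 0.23345×0.99985×0.99747 = -0.024905 + 0.232824 = 0.207919.
Q̄ = (S_0/π) × [bracket] = (589/π) × 0.207919 = 38.98 W/m².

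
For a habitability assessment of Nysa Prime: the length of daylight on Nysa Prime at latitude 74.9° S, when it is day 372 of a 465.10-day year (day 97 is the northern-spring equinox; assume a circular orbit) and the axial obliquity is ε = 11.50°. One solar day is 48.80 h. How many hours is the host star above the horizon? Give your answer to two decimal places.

30.85 h

Solar longitude: λ_s = 360° × (372 − 97)/465.10 = 212.857°.
sin δ = sin 11.50° × sin 212.857° = -0.10817, so δ = -6.210°.
cos H₀ = −tan φ · tan δ = −tan(-74.9°) × tan(-6.210°) = -0.4033, so H₀ = 1.9859 rad = 113.78°.
Daylight = 2H₀/(2π) × 48.80 h = (1.9859/π) × 48.80 = 30.85 h.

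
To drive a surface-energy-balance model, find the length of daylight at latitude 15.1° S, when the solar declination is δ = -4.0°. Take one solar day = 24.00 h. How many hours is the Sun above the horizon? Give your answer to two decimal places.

cos h₀ = −tan ϕ · tan δ = −tan(-15.1°) × tan(-4.000°) = -0.0189, so h₀ = 1.5897 rad = 91.08°.
Daylight = 2h₀/(2π) × 24.00 h = (1.5897/π) × 24.00 = 12.14 h.

12.14 h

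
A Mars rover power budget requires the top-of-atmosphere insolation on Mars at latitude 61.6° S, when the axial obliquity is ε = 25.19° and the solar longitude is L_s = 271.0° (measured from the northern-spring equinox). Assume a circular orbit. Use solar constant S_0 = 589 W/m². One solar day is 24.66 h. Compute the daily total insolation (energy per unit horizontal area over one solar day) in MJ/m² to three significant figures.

Solar declination: sin δ = sin ε · sin L_s = sin 25.19° × sin 271.0° = -0.42556, so δ = -25.186°.
cos h₀ = −tan(-61.6°) tan(-25.186°) = -0.8697, h₀ = 2.6255 rad.
Bracket: h₀ sin ϕ sin δ + cos ϕ cos δ sin h₀ = 2.6255×-0.87965×-0.42556 + 0.47562×0.90493×0.49352 = 0.982840 + 0.212412 = 1.195252.
Q̄ = (S_0/π) × [bracket] = (589/π) × 1.195252 = 224.09 W/m².
Daily total = Q̄ × 24.66 h × 3600 s/h = 224.09 × 24.66 × 3600 / 10⁶ = 19.89 MJ/m².

19.9 MJ/m²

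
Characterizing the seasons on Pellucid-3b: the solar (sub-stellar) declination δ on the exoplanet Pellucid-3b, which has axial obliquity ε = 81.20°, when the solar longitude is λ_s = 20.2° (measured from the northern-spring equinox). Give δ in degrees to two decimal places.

sin δ = sin ε · sin λ_s = sin 81.20° × sin 20.2° = 0.341233.
δ = arcsin(0.341233) = +19.95°.

δ = +19.95°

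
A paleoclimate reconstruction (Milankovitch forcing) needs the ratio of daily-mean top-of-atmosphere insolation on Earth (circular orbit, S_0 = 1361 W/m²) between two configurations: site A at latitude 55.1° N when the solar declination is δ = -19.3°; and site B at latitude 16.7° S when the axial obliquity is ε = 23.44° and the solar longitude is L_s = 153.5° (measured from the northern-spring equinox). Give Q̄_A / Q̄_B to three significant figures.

— Configuration A (ϕ=+55.1°):
cos h₀ = −tan(+55.1°) tan(-19.300°) = 0.5020, h₀ = 1.0449 rad.
Bracket: h₀ sin ϕ sin δ + cos ϕ cos δ sin h₀ = 1.0449×0.82015×-0.33051 + 0.57215×0.94380×0.86487 = -0.283239 + 0.467026 = 0.183787.
Q̄ = (S_0/π) × [bracket] = (1361/π) × 0.183787 = 79.620 W/m².
— Configuration B (ϕ=-16.7°):
Solar declination: sin δ = sin ε · sin L_s = sin 23.44° × sin 153.5° = 0.17749, so δ = +10.224°.
cos h₀ = −tan(-16.7°) tan(+10.224°) = 0.0541, h₀ = 1.5167 rad.
Bracket: h₀ sin ϕ sin δ + cos ϕ cos δ sin h₀ = 1.5167×-0.28736×0.17749 + 0.95782×0.98412×0.99854 = -0.077357 + 0.941234 = 0.863877.
Q̄ = (S_0/π) × [bracket] = (1361/π) × 0.863877 = 374.25 W/m².
Ratio Q̄_A / Q̄_B = 79.620 / 374.25 = 0.2127.

Q̄_A / Q̄_B ≈ 0.213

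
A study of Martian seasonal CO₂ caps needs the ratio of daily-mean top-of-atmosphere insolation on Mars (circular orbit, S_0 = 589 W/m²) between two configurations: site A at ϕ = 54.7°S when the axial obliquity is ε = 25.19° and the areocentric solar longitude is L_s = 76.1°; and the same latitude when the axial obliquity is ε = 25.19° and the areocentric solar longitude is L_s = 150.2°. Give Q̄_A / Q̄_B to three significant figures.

Q̄_A / Q̄_B ≈ 0.340

— Configuration A (ϕ=-54.7°):
sin δ = sin 25.19° × sin 76.1° = 0.41316, so δ = +24.403°.
cos h₀ = −tan(-54.7°) tan(+24.403°) = 0.6408, h₀ = 0.8753 rad.
Bracket: h₀ sin ϕ sin δ + cos ϕ cos δ sin h₀ = 0.8753×-0.81614×0.41316 + 0.57786×0.91066×0.76773 = -0.295148 + 0.404006 = 0.108858.
Q̄ = (S_0/π) × [bracket] = (589/π) × 0.108858 = 20.409 W/m².
— Configuration B (ϕ=-54.7°):
sin δ = sin 25.19° × sin 150.2° = 0.21152, so δ = +12.212°.
cos h₀ = −tan(-54.7°) tan(+12.212°) = 0.3057, h₀ = 1.2602 rad.
Bracket: h₀ sin ϕ sin δ + cos ϕ cos δ sin h₀ = 1.2602×-0.81614×0.21152 + 0.57786×0.97737×0.95214 = -0.217548 + 0.537753 = 0.320205.
Q̄ = (S_0/π) × [bracket] = (589/π) × 0.320205 = 60.033 W/m².
Ratio Q̄_A / Q̄_B = 20.409 / 60.033 = 0.3400.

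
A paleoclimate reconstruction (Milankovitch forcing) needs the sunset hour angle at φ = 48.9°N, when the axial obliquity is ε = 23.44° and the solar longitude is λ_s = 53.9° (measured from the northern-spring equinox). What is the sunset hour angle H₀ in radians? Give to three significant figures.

Solar declination: sin δ = sin ε · sin λ_s = sin 23.44° × sin 53.9° = 0.32141, so δ = +18.748°.
cos H₀ = −tan φ · tan δ = −tan(+48.9°) × tan(+18.748°) = -0.3891, so H₀ = 1.9704 rad = 112.90°.

H₀ = 1.97 rad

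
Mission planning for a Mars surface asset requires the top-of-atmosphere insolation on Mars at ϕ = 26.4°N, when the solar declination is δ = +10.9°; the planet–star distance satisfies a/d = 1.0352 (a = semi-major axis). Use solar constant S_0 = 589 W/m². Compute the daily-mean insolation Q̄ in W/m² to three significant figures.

Q̄ ≈ 204 W/m²

cos h₀ = −tan(+26.4°) tan(+10.900°) = -0.0956, h₀ = 1.6665 rad.
Bracket: h₀ sin ϕ sin δ + cos ϕ cos δ sin h₀ = 1.6665×0.44464×0.18910 + 0.89571×0.98196×0.99542 = 0.140122 + 0.875523 = 1.015645.
Inverse-square distance factor (a/d)² = 1.0352² = 1.071639.
Q̄ = (S_0/π) × 1.071639 × [bracket] = (589/π) × 1.071639 × 1.015645 = 204.1 W/m².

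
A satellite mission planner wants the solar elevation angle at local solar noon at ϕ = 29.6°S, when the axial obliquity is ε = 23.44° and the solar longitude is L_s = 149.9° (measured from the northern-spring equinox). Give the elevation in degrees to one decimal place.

48.9°

Solar declination: sin δ = sin ε · sin L_s = sin 23.44° × sin 149.9° = 0.19950, so δ = +11.507°.
At local noon the hour angle is zero, so the zenith angle equals |ϕ − δ| = |-29.6° − (+11.507°)| = 41.107°.
Elevation = 90° − 41.107° = 48.9°.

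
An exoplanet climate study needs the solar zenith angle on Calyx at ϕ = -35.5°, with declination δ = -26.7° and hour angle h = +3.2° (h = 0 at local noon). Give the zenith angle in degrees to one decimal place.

cos θ_z = sin ϕ sin δ + cos ϕ cos δ cos h = 0.260921 + 0.726173 = 0.987094.
θ_z = arccos(0.987094) = 9.2°.

θ_z = 9.2°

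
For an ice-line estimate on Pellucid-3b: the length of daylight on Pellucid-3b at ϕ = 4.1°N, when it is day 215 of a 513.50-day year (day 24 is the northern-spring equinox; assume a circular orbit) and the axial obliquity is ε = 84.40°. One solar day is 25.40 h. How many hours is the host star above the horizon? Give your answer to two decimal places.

Solar longitude: L_s = 360° × (215 − 24)/513.50 = 133.905°.
sin δ = sin 84.40° × sin 133.905° = 0.71706, so δ = +45.812°.
cos h₀ = −tan ϕ · tan δ = −tan(+4.1°) × tan(+45.812°) = -0.0737, so h₀ = 1.6446 rad = 94.23°.
Daylight = 2h₀/(2π) × 25.40 h = (1.6446/π) × 25.40 = 13.30 h.

13.30 h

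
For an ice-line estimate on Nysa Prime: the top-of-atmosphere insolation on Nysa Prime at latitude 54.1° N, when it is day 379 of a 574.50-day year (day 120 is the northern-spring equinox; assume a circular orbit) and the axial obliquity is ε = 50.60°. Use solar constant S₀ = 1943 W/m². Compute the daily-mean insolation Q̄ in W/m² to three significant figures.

Q̄ ≈ 557 W/m²

Solar longitude: λ_s = 360° × (379 − 120)/574.50 = 162.298°.
sin δ = sin 50.60° × sin 162.298° = 0.23497, so δ = +13.590°.
cos H₀ = −tan(+54.1°) tan(+13.590°) = -0.3339, H₀ = 1.9113 rad.
Bracket: H₀ sin φ sin δ + cos φ cos δ sin H₀ = 1.9113×0.81004×0.23497 + 0.58637×0.97200×0.94259 = 0.363787 + 0.537231 = 0.901018.
Q̄ = (S₀/π) × [bracket] = (1943/π) × 0.901018 = 557.3 W/m².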